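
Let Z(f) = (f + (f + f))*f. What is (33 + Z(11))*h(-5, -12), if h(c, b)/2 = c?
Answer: -3960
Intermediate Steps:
h(c, b) = 2*c
Z(f) = 3*f**2 (Z(f) = (f + 2*f)*f = (3*f)*f = 3*f**2)
(33 + Z(11))*h(-5, -12) = (33 + 3*11**2)*(2*(-5)) = (33 + 3*121)*(-10) = (33 + 363)*(-10) = 396*(-10) = -3960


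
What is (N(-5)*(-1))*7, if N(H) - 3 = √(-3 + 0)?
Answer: -21 - 7*I*√3 ≈ -21.0 - 12.124*I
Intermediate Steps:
N(H) = 3 + I*√3 (N(H) = 3 + √(-3 + 0) = 3 + √(-3) = 3 + I*√3)
(N(-5)*(-1))*7 = ((3 + I*√3)*(-1))*7 = (-3 - I*√3)*7 = -21 - 7*I*√3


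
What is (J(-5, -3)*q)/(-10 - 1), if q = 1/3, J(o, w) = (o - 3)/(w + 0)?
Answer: -8/99 ≈ -0.080808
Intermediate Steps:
J(o, w) = (-3 + o)/w
q = ⅓ ≈ 0.33333
(J(-5, -3)*q)/(-10 - 1) = (((-3 - 5)/(-3))*(⅓))/(-10 - 1) = (-⅓*(-8)*(⅓))/(-11) = ((8/3)*(⅓))*(-1/11) = (8/9)*(-1/11) = -8/99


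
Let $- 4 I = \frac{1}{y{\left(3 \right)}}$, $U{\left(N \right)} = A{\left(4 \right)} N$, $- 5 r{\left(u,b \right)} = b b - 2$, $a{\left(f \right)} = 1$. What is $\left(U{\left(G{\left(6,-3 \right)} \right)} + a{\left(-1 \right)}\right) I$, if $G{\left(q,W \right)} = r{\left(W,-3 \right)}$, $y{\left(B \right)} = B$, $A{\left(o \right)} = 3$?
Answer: $\frac{4}{15} \approx 0.26667$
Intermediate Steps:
$r{\left(u,b \right)} = \frac{2}{5} - \frac{b^{2}}{5}$ ($r{\left(u,b \right)} = - \frac{b b - 2}{5} = - \frac{b^{2} - 2}{5} = - \frac{-2 + b^{2}}{5} = \frac{2}{5} - \frac{b^{2}}{5}$)
$G{\left(q,W \right)} = - \frac{7}{5}$ ($G{\left(q,W \right)} = \frac{2}{5} - \frac{\left(-3\right)^{2}}{5} = \frac{2}{5} - \frac{9}{5} = - \frac{7}{5}$)
$U{\left(N \right)} = 3 N$
$I = - \frac{1}{12}$ ($I = - \frac{1}{4 \cdot 3} = \left(- \frac{1}{4}\right) \frac{1}{3} = - \frac{1}{12} \approx -0.083333$)
$\left(U{\left(G{\left(6,-3 \right)} \right)} + a{\left(-1 \right)}\right) I = \left(3 \left(- \frac{7}{5}\right) + 1\right) \left(- \frac{1}{12}\right) = \left(- \frac{21}{5} + 1\right) \left(- \frac{1}{12}\right) = \left(- \frac{16}{5}\right) \left(- \frac{1}{12}\right) = \frac{4}{15}$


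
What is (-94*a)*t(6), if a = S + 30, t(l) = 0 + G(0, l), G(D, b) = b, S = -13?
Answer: -9588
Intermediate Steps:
t(l) = l (t(l) = 0 + l = l)
a = 17 (a = -13 + 30 = 17)
(-94*a)*t(6) = -94*17*6 = -1598*6 = -9588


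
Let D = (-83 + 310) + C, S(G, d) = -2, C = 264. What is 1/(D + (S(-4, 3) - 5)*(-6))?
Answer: 1/533 ≈ 0.0018762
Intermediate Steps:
D = 491 (D = (-83 + 310) + 264 = 227 + 264 = 491)
1/(D + (S(-4, 3) - 5)*(-6)) = 1/(491 + (-2 - 5)*(-6)) = 1/(491 - 7*(-6)) = 1/(491 + 42) = 1/533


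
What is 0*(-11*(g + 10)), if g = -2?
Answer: 0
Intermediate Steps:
0*(-11*(g + 10)) = 0*(-11*(-2 + 10)) = 0*(-11*8) = 0*(-88) = 0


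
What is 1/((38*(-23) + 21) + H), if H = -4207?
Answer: -1/5060 ≈ -0.00019763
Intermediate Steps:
1/((38*(-23) + 21) + H) = 1/((38*(-23) + 21) - 4207) = 1/((-874 + 21) - 4207) = 1/(-853 - 4207) = 1/(-5060) = -1/5060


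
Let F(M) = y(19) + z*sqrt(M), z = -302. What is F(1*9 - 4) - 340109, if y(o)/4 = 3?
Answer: -340097 - 302*sqrt(5) ≈ -3.4077e+5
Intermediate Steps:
y(o) = 12 (y(o) = 4*3 = 12)
F(M) = 12 - 302*sqrt(M)
F(1*9 - 4) - 340109 = (12 - 302*sqrt(1*9 - 4)) - 340109 = (12 - 302*sqrt(9 - 4)) - 340109 = (12 - 302*sqrt(5)) - 340109 = -340097 - 302*sqrt(5)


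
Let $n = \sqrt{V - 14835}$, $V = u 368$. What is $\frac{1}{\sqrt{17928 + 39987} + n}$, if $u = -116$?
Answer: $\frac{1}{9 \sqrt{715} + i \sqrt{57523}} \approx 0.0020847 - 0.0020776 i$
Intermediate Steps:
$V = -42688$ ($V = \left(-116\right) 368 = -42688$)
$n = i \sqrt{57523}$ ($n = \sqrt{-42688 - 14835} = \sqrt{-57523} = i \sqrt{57523} \approx 239.84 i$)
$\frac{1}{\sqrt{17928 + 39987} + n} = \frac{1}{\sqrt{17928 + 39987} + i \sqrt{57523}} = \frac{1}{\sqrt{57915} + i \sqrt{57523}} = \frac{1}{9 \sqrt{715} + i \sqrt{57523}}$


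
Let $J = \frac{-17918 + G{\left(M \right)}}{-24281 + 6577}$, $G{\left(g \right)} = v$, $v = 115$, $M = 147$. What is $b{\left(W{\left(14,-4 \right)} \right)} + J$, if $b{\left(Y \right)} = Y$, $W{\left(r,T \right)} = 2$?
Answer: $\frac{53211}{17704} \approx 3.0056$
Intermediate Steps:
$G{\left(g \right)} = 115$
$J = \frac{17803}{17704}$ ($J = \frac{-17918 + 115}{-24281 + 6577} = - \frac{17803}{-17704} = \left(-17803\right) \left(- \frac{1}{17704}\right) = \frac{17803}{17704} \approx 1.0056$)
$b{\left(W{\left(14,-4 \right)} \right)} + J = 2 + \frac{17803}{17704} = \frac{53211}{17704}$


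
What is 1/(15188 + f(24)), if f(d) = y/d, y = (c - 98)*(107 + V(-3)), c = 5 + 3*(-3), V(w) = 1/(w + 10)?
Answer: 14/206257 ≈ 6.7876e-5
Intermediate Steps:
V(w) = 1/(10 + w)
c = -4 (c = 5 - 9 = -4)
y = -76500/7 (y = (-4 - 98)*(107 + 1/(10 - 3)) = -102*(107 + 1/7) = -102*750/7 = -76500/7 ≈ -10929.)
f(d) = -76500/(7*d)
1/(15188 + f(24)) = 1/(15188 - 76500/7/24) = 1/(15188 - 76500/7*1/24) = 1/(15188 - 6375/14) = 1/(206257/14) = 14/206257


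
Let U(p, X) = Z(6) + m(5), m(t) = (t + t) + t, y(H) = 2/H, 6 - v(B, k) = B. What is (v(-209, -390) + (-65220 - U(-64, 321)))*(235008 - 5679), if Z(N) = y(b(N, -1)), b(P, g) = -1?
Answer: -14910512922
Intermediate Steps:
v(B, k) = 6 - B
Z(N) = -2 (Z(N) = 2/(-1) = 2*(-1) = -2)
m(t) = 3*t (m(t) = 2*t + t = 3*t)
U(p, X) = 13 (U(p, X) = -2 + 3*5 = -2 + 15 = 13)
(v(-209, -390) + (-65220 - U(-64, 321)))*(235008 - 5679) = ((6 - 1*(-209)) + (-65220 - 1*13))*(235008 - 5679) = ((6 + 209) + (-65220 - 13))*229329 = (215 - 65233)*229329 = -65018*229329 = -14910512922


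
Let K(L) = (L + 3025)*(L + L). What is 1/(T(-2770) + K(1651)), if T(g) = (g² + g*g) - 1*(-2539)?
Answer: 1/30788491 ≈ 3.2480e-8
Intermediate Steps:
T(g) = 2539 + 2*g² (T(g) = (g² + g²) + 2539 = 2*g² + 2539 = 2539 + 2*g²)
K(L) = 2*L*(3025 + L) (K(L) = (3025 + L)*(2*L) = 2*L*(3025 + L))
1/(T(-2770) + K(1651)) = 1/((2539 + 2*(-2770)²) + 2*1651*(3025 + 1651)) = 1/((2539 + 2*7672900) + 2*1651*4676) = 1/((2539 + 15345800) + 15440152) = 1/(15348339 + 15440152) = 1/30788491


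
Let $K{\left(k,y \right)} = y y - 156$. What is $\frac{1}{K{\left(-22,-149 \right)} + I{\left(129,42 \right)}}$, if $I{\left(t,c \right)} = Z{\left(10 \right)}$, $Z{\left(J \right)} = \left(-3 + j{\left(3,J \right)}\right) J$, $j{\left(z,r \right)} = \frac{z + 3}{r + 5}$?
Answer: $\frac{1}{22019} \approx 4.5415 \cdot 10^{-5}$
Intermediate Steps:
$j{\left(z,r \right)} = \frac{3 + z}{5 + r}$
$K{\left(k,y \right)} = -156 + y^{2}$ ($K{\left(k,y \right)} = y^{2} - 156 = -156 + y^{2}$)
$Z{\left(J \right)} = J \left(-3 + \frac{6}{5 + J}\right)$ ($Z{\left(J \right)} = \left(-3 + \frac{3 + 3}{5 + J}\right) J = \left(-3 + \frac{1}{5 + J} 6\right) J = \left(-3 + \frac{6}{5 + J}\right) J = J \left(-3 + \frac{6}{5 + J}\right)$)
$I{\left(t,c \right)} = -26$ ($I{\left(t,c \right)} = \left(-3\right) 10 \frac{1}{5 + 10} \left(3 + 10\right) = \left(-3\right) 10 \cdot \frac{1}{15} \cdot 13 = -26$)
$\frac{1}{K{\left(-22,-149 \right)} + I{\left(129,42 \right)}} = \frac{1}{\left(-156 + \left(-149\right)^{2}\right) - 26} = \frac{1}{\left(-156 + 22201\right) - 26} = \frac{1}{22045 - 26} = \frac{1}{22019}$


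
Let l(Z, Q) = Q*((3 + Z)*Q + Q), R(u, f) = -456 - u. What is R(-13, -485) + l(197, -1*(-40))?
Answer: 321157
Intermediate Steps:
l(Z, Q) = Q*(Q + Q*(3 + Z)) (l(Z, Q) = Q*(Q*(3 + Z) + Q) = Q*(Q + Q*(3 + Z)))
R(-13, -485) + l(197, -1*(-40)) = (-456 - 1*(-13)) + (-1*(-40))²*(4 + 197) = (-456 + 13) + 40²*201 = -443 + 1600*201 = -443 + 321600 = 321157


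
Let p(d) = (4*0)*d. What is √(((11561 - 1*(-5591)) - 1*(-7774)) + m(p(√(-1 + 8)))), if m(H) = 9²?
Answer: √25007 ≈ 158.14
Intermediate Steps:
p(d) = 0 (p(d) = 0*d = 0)
m(H) = 81
√(((11561 - 1*(-5591)) - 1*(-7774)) + m(p(√(-1 + 8)))) = √(((11561 - 1*(-5591)) - 1*(-7774)) + 81) = √(((11561 + 5591) + 7774) + 81) = √((17152 + 7774) + 81) = √(24926 + 81) = √25007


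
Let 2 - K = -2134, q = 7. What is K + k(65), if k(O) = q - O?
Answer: 2078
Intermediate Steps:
k(O) = 7 - O
K = 2136 (K = 2 - 1*(-2134) = 2 + 2134 = 2136)
K + k(65) = 2136 + (7 - 1*65) = 2136 + (7 - 65) = 2136 - 58 = 2078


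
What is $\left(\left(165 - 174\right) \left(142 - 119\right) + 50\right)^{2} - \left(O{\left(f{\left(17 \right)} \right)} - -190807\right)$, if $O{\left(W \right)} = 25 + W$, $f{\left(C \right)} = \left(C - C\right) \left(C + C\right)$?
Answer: $-166183$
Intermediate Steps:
$f{\left(C \right)} = 0$ ($f{\left(C \right)} = 0 \cdot 2 C = 0$)
$\left(\left(165 - 174\right) \left(142 - 119\right) + 50\right)^{2} - \left(O{\left(f{\left(17 \right)} \right)} - -190807\right) = \left(\left(165 - 174\right) \left(142 - 119\right) + 50\right)^{2} - \left(\left(25 + 0\right) - -190807\right) = \left(\left(-9\right) 23 + 50\right)^{2} - \left(25 + 190807\right) = \left(-207 + 50\right)^{2} - 190832 = \left(-157\right)^{2} - 190832 = 24649 - 190832 = -166183$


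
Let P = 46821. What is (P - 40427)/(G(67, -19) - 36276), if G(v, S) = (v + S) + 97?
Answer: -6394/36131 ≈ -0.17697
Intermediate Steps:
G(v, S) = 97 + S + v (G(v, S) = (S + v) + 97 = 97 + S + v)
(P - 40427)/(G(67, -19) - 36276) = (46821 - 40427)/((97 - 19 + 67) - 36276) = 6394/(145 - 36276) = 6394/(-36131) = 6394*(-1/36131) = -6394/36131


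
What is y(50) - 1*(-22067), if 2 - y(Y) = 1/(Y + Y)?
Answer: 2206899/100 ≈ 22069.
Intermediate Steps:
y(Y) = 2 - 1/(2*Y) (y(Y) = 2 - 1/(Y + Y) = 2 - 1/(2*Y))
y(50) - 1*(-22067) = (2 - 1/2/50) - 1*(-22067) = (2 - 1/2*1/50) + 22067 = (2 - 1/100) + 22067 = 199/100 + 22067 = 2206899/100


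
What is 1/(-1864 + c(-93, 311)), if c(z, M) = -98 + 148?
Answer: -1/1814 ≈ -0.00055127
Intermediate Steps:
c(z, M) = 50
1/(-1864 + c(-93, 311)) = 1/(-1864 + 50) = 1/(-1814) = -1/1814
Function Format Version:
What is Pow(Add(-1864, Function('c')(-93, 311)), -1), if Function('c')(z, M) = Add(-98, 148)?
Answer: Rational(-1, 1814) ≈ -0.00055127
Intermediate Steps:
Function('c')(z, M) = 50
Pow(Add(-1864, Function('c')(-93, 311)), -1) = Pow(Add(-1864, 50), -1) = Pow(-1814, -1) = Rational(-1, 1814)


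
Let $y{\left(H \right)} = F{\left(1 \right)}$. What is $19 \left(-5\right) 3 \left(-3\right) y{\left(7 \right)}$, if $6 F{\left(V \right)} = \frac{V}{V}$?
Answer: $\frac{285}{2} \approx 142.5$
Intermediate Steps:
$F{\left(V \right)} = \frac{1}{6}$ ($F{\left(V \right)} = \frac{V \frac{1}{V}}{6} = \frac{1}{6} \cdot 1 = \frac{1}{6}$)
$y{\left(H \right)} = \frac{1}{6}$
$19 \left(-5\right) 3 \left(-3\right) y{\left(7 \right)} = 19 \left(-5\right) 3 \left(-3\right) \frac{1}{6} = 19 \left(\left(-15\right) \left(-3\right)\right) \frac{1}{6} = 19 \cdot 45 \cdot \frac{1}{6} = 855 \cdot \frac{1}{6} = \frac{285}{2}$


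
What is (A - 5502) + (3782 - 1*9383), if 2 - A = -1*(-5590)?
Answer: -16691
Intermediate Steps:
A = -5588 (A = 2 - (-1)*(-5590) = 2 - 1*5590 = 2 - 5590 = -5588)
(A - 5502) + (3782 - 1*9383) = (-5588 - 5502) + (3782 - 1*9383) = -11090 + (3782 - 9383) = -11090 - 5601 = -16691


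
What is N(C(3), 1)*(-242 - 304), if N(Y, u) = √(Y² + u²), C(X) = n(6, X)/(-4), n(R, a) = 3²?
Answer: -273*√97/2 ≈ -1344.4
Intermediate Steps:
n(R, a) = 9
C(X) = -9/4 (C(X) = 9/(-4) = 9*(-¼) = -9/4)
N(C(3), 1)*(-242 - 304) = √((-9/4)² + 1²)*(-242 - 304) = √(81/16 + 1)*(-546) = √(97/16)*(-546) = (√97/4)*(-546) = -273*√97/2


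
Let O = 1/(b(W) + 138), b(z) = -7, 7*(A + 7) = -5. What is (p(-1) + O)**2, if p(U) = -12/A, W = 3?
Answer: 3396649/1390041 ≈ 2.4436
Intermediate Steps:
A = -54/7 (A = -7 + (1/7)*(-5) = -7 - 5/7 = -54/7 ≈ -7.7143)
O = 1/131 (O = 1/(-7 + 138) = 1/131 ≈ 0.0076336)
p(U) = 14/9 (p(U) = -12/(-54/7) = -12*(-7/54) = 14/9)
(p(-1) + O)**2 = (14/9 + 1/131)**2 = (1843/1179)**2 = 3396649/1390041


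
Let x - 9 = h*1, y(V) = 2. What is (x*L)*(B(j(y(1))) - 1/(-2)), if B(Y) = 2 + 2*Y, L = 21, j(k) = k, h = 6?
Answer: 4095/2 ≈ 2047.5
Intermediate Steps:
x = 15 (x = 9 + 6*1 = 9 + 6 = 15)
(x*L)*(B(j(y(1))) - 1/(-2)) = (15*21)*((2 + 2*2) - 1/(-2)) = 315*((2 + 4) - 1*(-½)) = 315*(6 + ½) = 315*(13/2) = 4095/2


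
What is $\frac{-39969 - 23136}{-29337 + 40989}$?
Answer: $- \frac{21035}{3884} \approx -5.4158$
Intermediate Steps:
$\frac{-39969 - 23136}{-29337 + 40989} = - \frac{63105}{11652} = \left(-63105\right) \frac{1}{11652} = - \frac{21035}{3884}$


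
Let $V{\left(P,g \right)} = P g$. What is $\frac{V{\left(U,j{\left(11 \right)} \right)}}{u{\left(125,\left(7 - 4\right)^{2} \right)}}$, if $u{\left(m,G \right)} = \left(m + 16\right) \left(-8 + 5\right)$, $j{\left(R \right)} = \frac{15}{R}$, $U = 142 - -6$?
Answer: $- \frac{740}{1551} \approx -0.47711$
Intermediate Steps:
$U = 148$ ($U = 142 + 6 = 148$)
$u{\left(m,G \right)} = -48 - 3 m$ ($u{\left(m,G \right)} = \left(16 + m\right) \left(-3\right) = -48 - 3 m$)
$\frac{V{\left(U,j{\left(11 \right)} \right)}}{u{\left(125,\left(7 - 4\right)^{2} \right)}} = \frac{148 \cdot \frac{15}{11}}{-48 - 375} = \frac{148 \cdot 15 \cdot \frac{1}{11}}{-48 - 375} = \frac{148 \cdot \frac{15}{11}}{-423} = \frac{2220}{11} \left(- \frac{1}{423}\right) = - \frac{740}{1551}$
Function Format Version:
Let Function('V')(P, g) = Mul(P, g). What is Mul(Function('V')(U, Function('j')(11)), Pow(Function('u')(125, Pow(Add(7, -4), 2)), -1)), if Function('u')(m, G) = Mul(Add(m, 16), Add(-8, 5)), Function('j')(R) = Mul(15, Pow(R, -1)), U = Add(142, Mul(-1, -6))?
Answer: Rational(-740, 1551) ≈ -0.47711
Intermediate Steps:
U = 148 (U = Add(142, 6) = 148)
Function('u')(m, G) = Add(-48, Mul(-3, m)) (Function('u')(m, G) = Mul(Add(16, m), -3) = Add(-48, Mul(-3, m)))
Mul(Function('V')(U, Function('j')(11)), Pow(Function('u')(125, Pow(Add(7, -4), 2)), -1)) = Mul(Mul(148, Mul(15, Pow(11, -1))), Pow(Add(-48, Mul(-3, 125)), -1)) = Mul(Mul(148, Mul(15, Rational(1, 11))), Pow(Add(-48, -375), -1)) = Mul(Mul(148, Rational(15, 11)), Pow(-423, -1)) = Mul(Rational(2220, 11), Rational(-1, 423)) = Rational(-740, 1551)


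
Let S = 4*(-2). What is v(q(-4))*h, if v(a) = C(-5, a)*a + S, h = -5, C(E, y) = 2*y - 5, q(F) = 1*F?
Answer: -220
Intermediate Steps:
q(F) = F
C(E, y) = -5 + 2*y
S = -8
v(a) = -8 + a*(-5 + 2*a) (v(a) = (-5 + 2*a)*a - 8 = a*(-5 + 2*a) - 8 = -8 + a*(-5 + 2*a))
v(q(-4))*h = (-8 - 4*(-5 + 2*(-4)))*(-5) = (-8 - 4*(-5 - 8))*(-5) = (-8 - 4*(-13))*(-5) = (-8 + 52)*(-5) = 44*(-5) = -220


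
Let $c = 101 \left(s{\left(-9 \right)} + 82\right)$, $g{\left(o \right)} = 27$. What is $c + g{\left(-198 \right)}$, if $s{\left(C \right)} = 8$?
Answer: $9117$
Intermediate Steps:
$c = 9090$ ($c = 101 \left(8 + 82\right) = 101 \cdot 90 = 9090$)
$c + g{\left(-198 \right)} = 9090 + 27 = 9117$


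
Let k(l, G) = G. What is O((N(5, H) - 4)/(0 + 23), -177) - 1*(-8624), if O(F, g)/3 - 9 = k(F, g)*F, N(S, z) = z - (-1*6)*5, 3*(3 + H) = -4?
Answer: 187468/23 ≈ 8150.8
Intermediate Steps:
H = -13/3 (H = -3 + (⅓)*(-4) = -3 - 4/3 = -13/3 ≈ -4.3333)
N(S, z) = 30 + z (N(S, z) = z - (-6)*5 = z - 1*(-30) = z + 30 = 30 + z)
O(F, g) = 27 + 3*F*g (O(F, g) = 27 + 3*(g*F) = 27 + 3*(F*g) = 27 + 3*F*g)
O((N(5, H) - 4)/(0 + 23), -177) - 1*(-8624) = (27 + 3*(((30 - 13/3) - 4)/(0 + 23))*(-177)) - 1*(-8624) = (27 + 3*((77/3 - 4)/23)*(-177)) + 8624 = (27 + 3*((65/3)*(1/23))*(-177)) + 8624 = (27 + 3*(65/69)*(-177)) + 8624 = (27 - 11505/23) + 8624 = -10884/23 + 8624 = 187468/23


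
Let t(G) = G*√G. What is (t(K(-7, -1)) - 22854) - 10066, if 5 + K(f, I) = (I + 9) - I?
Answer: -32912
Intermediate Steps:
K(f, I) = 4 (K(f, I) = -5 + ((I + 9) - I) = -5 + ((9 + I) - I) = -5 + 9 = 4)
t(G) = G^(3/2)
(t(K(-7, -1)) - 22854) - 10066 = (4^(3/2) - 22854) - 10066 = (8 - 22854) - 10066 = -22846 - 10066 = -32912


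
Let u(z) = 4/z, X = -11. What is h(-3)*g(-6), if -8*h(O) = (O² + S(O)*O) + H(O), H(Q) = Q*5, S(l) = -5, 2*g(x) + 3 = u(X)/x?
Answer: 291/176 ≈ 1.6534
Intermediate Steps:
g(x) = -3/2 - 2/(11*x) (g(x) = -3/2 + ((4/(-11))/x)/2 = -3/2 + ((4*(-1/11))/x)/2 = -3/2 + (-4/(11*x))/2 = -3/2 - 2/(11*x))
H(Q) = 5*Q
h(O) = -O²/8 (h(O) = -((O² - 5*O) + 5*O)/8 = -O²/8)
h(-3)*g(-6) = (-⅛*(-3)²)*((1/22)*(-4 - 33*(-6))/(-6)) = (-⅛*9)*((1/22)*(-⅙)*(-4 + 198)) = -9*(-1)*194/(176*6) = -9/8*(-97/66) = 291/176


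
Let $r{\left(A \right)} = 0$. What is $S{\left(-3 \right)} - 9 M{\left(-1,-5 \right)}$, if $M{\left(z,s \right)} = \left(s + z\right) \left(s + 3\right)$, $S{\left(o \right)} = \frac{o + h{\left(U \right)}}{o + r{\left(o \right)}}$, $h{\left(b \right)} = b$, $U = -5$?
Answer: $- \frac{316}{3} \approx -105.33$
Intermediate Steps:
$S{\left(o \right)} = \frac{-5 + o}{o}$ ($S{\left(o \right)} = \frac{o - 5}{o + 0} = \frac{-5 + o}{o}$)
$M{\left(z,s \right)} = \left(3 + s\right) \left(s + z\right)$ ($M{\left(z,s \right)} = \left(s + z\right) \left(3 + s\right) = \left(3 + s\right) \left(s + z\right)$)
$S{\left(-3 \right)} - 9 M{\left(-1,-5 \right)} = \frac{-5 - 3}{-3} - 9 \left(\left(-5\right)^{2} + 3 \left(-5\right) + 3 \left(-1\right) - -5\right) = \left(- \frac{1}{3}\right) \left(-8\right) - 9 \left(25 - 15 - 3 + 5\right) = \frac{8}{3} - 108 = - \frac{316}{3}$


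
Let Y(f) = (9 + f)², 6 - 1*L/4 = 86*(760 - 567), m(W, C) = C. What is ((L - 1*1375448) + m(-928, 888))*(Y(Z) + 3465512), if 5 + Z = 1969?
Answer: -10602695487648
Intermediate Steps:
Z = 1964 (Z = -5 + 1969 = 1964)
L = -66368 (L = 24 - 344*(760 - 567) = 24 - 344*193 = 24 - 4*16598 = 24 - 66392 = -66368)
((L - 1*1375448) + m(-928, 888))*(Y(Z) + 3465512) = ((-66368 - 1*1375448) + 888)*((9 + 1964)² + 3465512) = ((-66368 - 1375448) + 888)*(1973² + 3465512) = (-1441816 + 888)*(3892729 + 3465512) = -1440928*7358241 = -10602695487648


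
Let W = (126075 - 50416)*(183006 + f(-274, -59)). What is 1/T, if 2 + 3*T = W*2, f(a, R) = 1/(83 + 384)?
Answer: 467/4310737247140 ≈ 1.0833e-10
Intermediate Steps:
f(a, R) = 1/467
W = 6466105871177/467 (W = (126075 - 50416)*(183006 + 1/467) = 75659*(85463803/467) = 6466105871177/467 ≈ 1.3846e+10)
T = 4310737247140/467 (T = -2/3 + ((6466105871177/467)*2)/3 = -2/3 + (1/3)*(12932211742354/467) = -2/3 + 12932211742354/1401 = 4310737247140/467 ≈ 9.2307e+9)
1/T = 1/(4310737247140/467) = 467/4310737247140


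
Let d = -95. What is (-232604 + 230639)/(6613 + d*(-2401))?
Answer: -655/78236 ≈ -0.0083721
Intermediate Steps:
(-232604 + 230639)/(6613 + d*(-2401)) = (-232604 + 230639)/(6613 - 95*(-2401)) = -1965/(6613 + 228095) = -1965/234708 = -1965*1/234708 = -655/78236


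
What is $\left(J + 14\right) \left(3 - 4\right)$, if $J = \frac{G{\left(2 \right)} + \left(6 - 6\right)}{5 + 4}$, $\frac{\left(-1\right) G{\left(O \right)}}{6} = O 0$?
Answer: $-14$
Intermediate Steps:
$G{\left(O \right)} = 0$ ($G{\left(O \right)} = - 6 O 0 = \left(-6\right) 0 = 0$)
$J = 0$ ($J = \frac{0 + \left(6 - 6\right)}{5 + 4} = \frac{0 + \left(6 - 6\right)}{9} = \left(0 + 0\right) \frac{1}{9} = 0 \cdot \frac{1}{9} = 0$)
$\left(J + 14\right) \left(3 - 4\right) = \left(0 + 14\right) \left(3 - 4\right) = 14 \left(-1\right) = -14$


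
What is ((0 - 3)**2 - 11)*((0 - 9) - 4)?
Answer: 26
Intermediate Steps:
((0 - 3)**2 - 11)*((0 - 9) - 4) = ((-3)**2 - 11)*(-9 - 4) = (9 - 11)*(-13) = -2*(-13) = 26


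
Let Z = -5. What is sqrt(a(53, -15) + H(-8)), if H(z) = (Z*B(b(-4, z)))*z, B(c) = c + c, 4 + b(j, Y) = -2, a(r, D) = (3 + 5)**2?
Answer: 4*I*sqrt(26) ≈ 20.396*I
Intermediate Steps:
a(r, D) = 64 (a(r, D) = 8**2 = 64)
b(j, Y) = -6 (b(j, Y) = -4 - 2 = -6)
B(c) = 2*c
H(z) = 60*z (H(z) = (-10*(-6))*z = (-5*(-12))*z = 60*z)
sqrt(a(53, -15) + H(-8)) = sqrt(64 + 60*(-8)) = sqrt(64 - 480) = sqrt(-416) = 4*I*sqrt(26)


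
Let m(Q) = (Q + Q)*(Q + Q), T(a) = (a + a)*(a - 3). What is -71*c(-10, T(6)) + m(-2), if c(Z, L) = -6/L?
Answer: 167/6 ≈ 27.833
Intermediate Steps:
T(a) = 2*a*(-3 + a) (T(a) = (2*a)*(-3 + a) = 2*a*(-3 + a))
m(Q) = 4*Q² (m(Q) = (2*Q)*(2*Q) = 4*Q²)
-71*c(-10, T(6)) + m(-2) = -(-426)/(2*6*(-3 + 6)) + 4*(-2)² = -(-426)/(2*6*3) + 4*4 = -(-426)/36 + 16 = -71*(-⅙) + 16 = 71/6 + 16 = 167/6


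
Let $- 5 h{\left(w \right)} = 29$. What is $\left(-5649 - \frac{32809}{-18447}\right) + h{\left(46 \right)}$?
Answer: $- \frac{12125731}{2145} \approx -5653.0$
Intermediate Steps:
$h{\left(w \right)} = - \frac{29}{5}$ ($h{\left(w \right)} = \left(- \frac{1}{5}\right) 29 = - \frac{29}{5}$)
$\left(-5649 - \frac{32809}{-18447}\right) + h{\left(46 \right)} = \left(-5649 - \frac{32809}{-18447}\right) - \frac{29}{5} = \left(-5649 - - \frac{763}{429}\right) - \frac{29}{5} = \left(-5649 + \frac{763}{429}\right) - \frac{29}{5} = - \frac{2422658}{429} - \frac{29}{5} = - \frac{12125731}{2145}$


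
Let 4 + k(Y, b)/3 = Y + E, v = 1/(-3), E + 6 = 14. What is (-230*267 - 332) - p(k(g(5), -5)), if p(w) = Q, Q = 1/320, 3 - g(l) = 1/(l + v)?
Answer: -19757441/320 ≈ -61742.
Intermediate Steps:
E = 8 (E = -6 + 14 = 8)
v = -1/3 ≈ -0.33333
g(l) = 3 - 1/(-1/3 + l) (g(l) = 3 - 1/(l - 1/3) = 3 - 1/(-1/3 + l))
k(Y, b) = 12 + 3*Y (k(Y, b) = -12 + 3*(Y + 8) = -12 + 3*(8 + Y) = -12 + (24 + 3*Y) = 12 + 3*Y)
Q = 1/320 ≈ 0.0031250
p(w) = 1/320
(-230*267 - 332) - p(k(g(5), -5)) = (-230*267 - 332) - 1*1/320 = (-61410 - 332) - 1/320 = -61742 - 1/320 = -19757441/320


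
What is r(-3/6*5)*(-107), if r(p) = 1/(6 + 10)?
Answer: -107/16 ≈ -6.6875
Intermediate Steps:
r(p) = 1/16
r(-3/6*5)*(-107) = (1/16)*(-107) = -107/16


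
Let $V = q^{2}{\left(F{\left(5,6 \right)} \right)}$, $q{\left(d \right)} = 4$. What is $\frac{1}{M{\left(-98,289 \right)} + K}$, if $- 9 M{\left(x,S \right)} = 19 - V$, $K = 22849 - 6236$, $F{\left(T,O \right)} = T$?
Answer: $\frac{3}{49838} \approx 6.0195 \cdot 10^{-5}$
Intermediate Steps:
$K = 16613$
$V = 16$ ($V = 4^{2} = 16$)
$M{\left(x,S \right)} = - \frac{1}{3}$ ($M{\left(x,S \right)} = - \frac{19 - 16}{9} = \left(- \frac{1}{9}\right) 3 = - \frac{1}{3}$)
$\frac{1}{M{\left(-98,289 \right)} + K} = \frac{1}{- \frac{1}{3} + 16613} = \frac{1}{\frac{49838}{3}} = \frac{3}{49838}$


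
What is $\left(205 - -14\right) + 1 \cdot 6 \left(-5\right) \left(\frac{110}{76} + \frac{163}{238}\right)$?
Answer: $\frac{350529}{2261} \approx 155.03$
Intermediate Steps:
$\left(205 - -14\right) + 1 \cdot 6 \left(-5\right) \left(\frac{110}{76} + \frac{163}{238}\right) = \left(205 + 14\right) + 6 \left(-5\right) \left(110 \cdot \frac{1}{76} + 163 \cdot \frac{1}{238}\right) = 219 - 30 \left(\frac{55}{38} + \frac{163}{238}\right) = 219 - \frac{144630}{2261} = \frac{350529}{2261}$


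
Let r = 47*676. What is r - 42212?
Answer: -10440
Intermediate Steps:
r = 31772
r - 42212 = 31772 - 42212 = -10440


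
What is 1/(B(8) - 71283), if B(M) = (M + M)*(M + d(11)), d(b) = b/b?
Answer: -1/71139 ≈ -1.4057e-5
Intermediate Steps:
d(b) = 1
B(M) = 2*M*(1 + M) (B(M) = (M + M)*(M + 1) = (2*M)*(1 + M) = 2*M*(1 + M))
1/(B(8) - 71283) = 1/(2*8*(1 + 8) - 71283) = 1/(2*8*9 - 71283) = 1/(144 - 71283) = 1/(-71139) = -1/71139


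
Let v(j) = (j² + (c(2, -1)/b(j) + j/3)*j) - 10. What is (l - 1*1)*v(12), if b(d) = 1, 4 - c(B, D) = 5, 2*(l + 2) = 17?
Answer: 935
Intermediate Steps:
l = 13/2 (l = -2 + (½)*17 = -2 + 17/2 = 13/2 ≈ 6.5000)
c(B, D) = -1 (c(B, D) = 4 - 1*5 = 4 - 5 = -1)
v(j) = -10 + j² + j*(-1 + j/3) (v(j) = (j² + (-1/1 + j/3)*j) - 10 = (j² + (-1*1 + j*(⅓))*j) - 10 = (j² + (-1 + j/3)*j) - 10 = (j² + j*(-1 + j/3)) - 10 = -10 + j² + j*(-1 + j/3))
(l - 1*1)*v(12) = (13/2 - 1*1)*(-10 - 1*12 + (4/3)*12²) = (13/2 - 1)*(-10 - 12 + (4/3)*144) = 11*(-10 - 12 + 192)/2 = (11/2)*170 = 935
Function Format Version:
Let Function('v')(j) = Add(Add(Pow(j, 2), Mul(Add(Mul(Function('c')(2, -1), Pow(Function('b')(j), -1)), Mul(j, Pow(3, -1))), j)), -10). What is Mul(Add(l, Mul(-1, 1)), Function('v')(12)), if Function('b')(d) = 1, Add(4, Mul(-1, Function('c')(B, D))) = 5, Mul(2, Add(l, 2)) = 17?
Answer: 935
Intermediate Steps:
l = Rational(13, 2) (l = Add(-2, Mul(Rational(1, 2), 17)) = Add(-2, Rational(17, 2)) = Rational(13, 2) ≈ 6.5000)
Function('c')(B, D) = -1 (Function('c')(B, D) = Add(4, Mul(-1, 5)) = Add(4, -5) = -1)
Function('v')(j) = Add(-10, Pow(j, 2), Mul(j, Add(-1, Mul(Rational(1, 3), j)))) (Function('v')(j) = Add(Add(Pow(j, 2), Mul(Add(Mul(-1, Pow(1, -1)), Mul(j, Pow(3, -1))), j)), -10) = Add(Add(Pow(j, 2), Mul(Add(Mul(-1, 1), Mul(j, Rational(1, 3))), j)), -10) = Add(Add(Pow(j, 2), Mul(Add(-1, Mul(Rational(1, 3), j)), j)), -10) = Add(Add(Pow(j, 2), Mul(j, Add(-1, Mul(Rational(1, 3), j)))), -10) = Add(-10, Pow(j, 2), Mul(j, Add(-1, Mul(Rational(1, 3), j)))))
Mul(Add(l, Mul(-1, 1)), Function('v')(12)) = Mul(Add(Rational(13, 2), Mul(-1, 1)), Add(-10, Mul(-1, 12), Mul(Rational(4, 3), Pow(12, 2)))) = Mul(Add(Rational(13, 2), -1), Add(-10, -12, Mul(Rational(4, 3), 144))) = Mul(Rational(11, 2), Add(-10, -12, 192)) = Mul(Rational(11, 2), 170) = 935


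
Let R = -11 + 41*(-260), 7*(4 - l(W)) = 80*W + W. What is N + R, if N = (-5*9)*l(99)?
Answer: 284898/7 ≈ 40700.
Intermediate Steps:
l(W) = 4 - 81*W/7 (l(W) = 4 - (80*W + W)/7 = 4 - 81*W/7)
R = -10671 (R = -11 - 10660 = -10671)
N = 359595/7 (N = (-5*9)*(4 - 81/7*99) = -45*(4 - 8019/7) = -45*(-7991/7) = 359595/7 ≈ 51371.)
N + R = 359595/7 - 10671 = 284898/7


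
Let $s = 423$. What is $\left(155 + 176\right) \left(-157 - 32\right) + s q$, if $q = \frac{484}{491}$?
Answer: $- \frac{30511737}{491} \approx -62142.0$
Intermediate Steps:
$q = \frac{484}{491}$ ($q = 484 \cdot \frac{1}{491} = \frac{484}{491} \approx 0.98574$)
$\left(155 + 176\right) \left(-157 - 32\right) + s q = \left(155 + 176\right) \left(-157 - 32\right) + 423 \cdot \frac{484}{491} = 331 \left(-189\right) + \frac{204732}{491} = -62559 + \frac{204732}{491} = - \frac{30511737}{491}$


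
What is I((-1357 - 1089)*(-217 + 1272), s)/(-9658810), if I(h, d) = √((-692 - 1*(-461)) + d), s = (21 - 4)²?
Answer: -√58/9658810 ≈ -7.8848e-7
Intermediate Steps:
s = 289 (s = 17² = 289)
I(h, d) = √(-231 + d) (I(h, d) = √((-692 + 461) + d) = √(-231 + d))
I((-1357 - 1089)*(-217 + 1272), s)/(-9658810) = √(-231 + 289)/(-9658810) = √58*(-1/9658810) = -√58/9658810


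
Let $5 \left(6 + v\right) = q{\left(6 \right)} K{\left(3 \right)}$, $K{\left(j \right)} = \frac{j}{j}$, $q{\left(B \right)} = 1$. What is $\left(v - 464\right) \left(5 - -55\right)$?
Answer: $-28188$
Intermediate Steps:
$K{\left(j \right)} = 1$
$v = - \frac{29}{5}$ ($v = -6 + \frac{1 \cdot 1}{5} = -6 + \frac{1}{5} \cdot 1 = -6 + \frac{1}{5} = - \frac{29}{5} \approx -5.8$)
$\left(v - 464\right) \left(5 - -55\right) = \left(- \frac{29}{5} - 464\right) \left(5 - -55\right) = - \frac{2349 \left(5 + 55\right)}{5} = \left(- \frac{2349}{5}\right) 60 = -28188$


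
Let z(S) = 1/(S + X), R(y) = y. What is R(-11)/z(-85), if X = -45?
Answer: 1430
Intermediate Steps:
z(S) = 1/(-45 + S) (z(S) = 1/(S - 45) = 1/(-45 + S))
R(-11)/z(-85) = -11/(1/(-45 - 85)) = -11/(1/(-130)) = -11/(-1/130) = -11*(-130) = 1430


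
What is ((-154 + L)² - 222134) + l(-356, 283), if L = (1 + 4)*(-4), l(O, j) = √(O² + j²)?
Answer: -191858 + 5*√8273 ≈ -1.9140e+5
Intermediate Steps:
L = -20 (L = 5*(-4) = -20)
((-154 + L)² - 222134) + l(-356, 283) = ((-154 - 20)² - 222134) + √((-356)² + 283²) = ((-174)² - 222134) + √(126736 + 80089) = (30276 - 222134) + √206825 = -191858 + 5*√8273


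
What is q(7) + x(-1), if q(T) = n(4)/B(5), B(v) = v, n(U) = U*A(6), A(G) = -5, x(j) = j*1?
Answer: -5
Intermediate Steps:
x(j) = j
n(U) = -5*U (n(U) = U*(-5) = -5*U)
q(T) = -4 (q(T) = (-5*4)/5 = (⅕)*(-20) = -4)
q(7) + x(-1) = -4 - 1 = -5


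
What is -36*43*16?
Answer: -24768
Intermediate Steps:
-36*43*16 = -1548*16 = -24768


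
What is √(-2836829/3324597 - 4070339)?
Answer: 2*I*√11247310848561204891/3324597 ≈ 2017.5*I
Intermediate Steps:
√(-2836829/3324597 - 4070339) = √(-13532239665212/3324597) = 2*I*√11247310848561204891/3324597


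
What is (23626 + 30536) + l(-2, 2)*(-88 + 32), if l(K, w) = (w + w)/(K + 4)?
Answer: 54050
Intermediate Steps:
l(K, w) = 2*w/(4 + K) (l(K, w) = (2*w)/(4 + K) = 2*w/(4 + K))
(23626 + 30536) + l(-2, 2)*(-88 + 32) = (23626 + 30536) + (2*2/(4 - 2))*(-88 + 32) = 54162 + (2*2/2)*(-56) = 54162 + (2*2*(½))*(-56) = 54162 + 2*(-56) = 54162 - 112 = 54050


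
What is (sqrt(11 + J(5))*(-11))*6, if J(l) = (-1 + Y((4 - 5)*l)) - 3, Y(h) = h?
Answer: -66*sqrt(2) ≈ -93.338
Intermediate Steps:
J(l) = -4 - l (J(l) = (-1 + (4 - 5)*l) - 3 = (-1 - l) - 3 = -4 - l)
(sqrt(11 + J(5))*(-11))*6 = (sqrt(11 + (-4 - 1*5))*(-11))*6 = (sqrt(11 + (-4 - 5))*(-11))*6 = (sqrt(11 - 9)*(-11))*6 = (sqrt(2)*(-11))*6 = -11*sqrt(2)*6 = -66*sqrt(2)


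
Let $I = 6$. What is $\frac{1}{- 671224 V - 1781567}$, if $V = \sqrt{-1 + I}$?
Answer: $- \frac{1781567}{921272684609} + \frac{671224 \sqrt{5}}{921272684609} \approx -3.0465 \cdot 10^{-7}$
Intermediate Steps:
$V = \sqrt{5}$ ($V = \sqrt{-1 + 6} = \sqrt{5} \approx 2.2361$)
$\frac{1}{- 671224 V - 1781567} = \frac{1}{- 671224 \sqrt{5} - 1781567} = \frac{1}{-1781567 - 671224 \sqrt{5}}$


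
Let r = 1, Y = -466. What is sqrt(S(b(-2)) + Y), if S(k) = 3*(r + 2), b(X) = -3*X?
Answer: I*sqrt(457) ≈ 21.378*I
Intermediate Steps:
S(k) = 9 (S(k) = 3*(1 + 2) = 3*3 = 9)
sqrt(S(b(-2)) + Y) = sqrt(9 - 466) = sqrt(-457) = I*sqrt(457)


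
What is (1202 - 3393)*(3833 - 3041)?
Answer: -1735272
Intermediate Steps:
(1202 - 3393)*(3833 - 3041) = -2191*792 = -1735272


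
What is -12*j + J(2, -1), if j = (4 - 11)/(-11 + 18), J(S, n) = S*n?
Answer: 10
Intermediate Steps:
j = -1 (j = -7/7 = -7*⅐ = -1)
-12*j + J(2, -1) = -12*(-1) + 2*(-1) = 12 - 2 = 10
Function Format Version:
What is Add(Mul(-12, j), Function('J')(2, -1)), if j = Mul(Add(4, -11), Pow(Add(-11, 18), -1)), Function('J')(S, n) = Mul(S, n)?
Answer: 10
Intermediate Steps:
j = -1 (j = Mul(-7, Pow(7, -1)) = Mul(-7, Rational(1, 7)) = -1)
Add(Mul(-12, j), Function('J')(2, -1)) = Add(Mul(-12, -1), Mul(2, -1)) = Add(12, -2) = 10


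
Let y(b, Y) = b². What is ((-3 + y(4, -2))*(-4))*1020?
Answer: -53040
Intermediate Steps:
((-3 + y(4, -2))*(-4))*1020 = ((-3 + 4²)*(-4))*1020 = ((-3 + 16)*(-4))*1020 = (13*(-4))*1020 = -52*1020 = -53040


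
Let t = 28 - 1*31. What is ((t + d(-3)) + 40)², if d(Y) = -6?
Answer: 961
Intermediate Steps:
t = -3 (t = 28 - 31 = -3)
((t + d(-3)) + 40)² = ((-3 - 6) + 40)² = (-9 + 40)² = 31² = 961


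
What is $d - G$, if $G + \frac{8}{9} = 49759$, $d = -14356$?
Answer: $- \frac{577027}{9} \approx -64114.0$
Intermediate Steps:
$G = \frac{447823}{9}$ ($G = - \frac{8}{9} + 49759 = \frac{447823}{9} \approx 49758.0$)
$d - G = -14356 - \frac{447823}{9} = - \frac{577027}{9}$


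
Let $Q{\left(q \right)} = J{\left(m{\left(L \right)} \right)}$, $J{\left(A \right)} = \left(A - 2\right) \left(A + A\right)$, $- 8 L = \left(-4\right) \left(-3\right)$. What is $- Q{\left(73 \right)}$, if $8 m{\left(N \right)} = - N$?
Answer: $\frac{87}{128} \approx 0.67969$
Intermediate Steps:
$L = - \frac{3}{2}$ ($L = - \frac{\left(-4\right) \left(-3\right)}{8} = \left(- \frac{1}{8}\right) 12 = - \frac{3}{2} \approx -1.5$)
$m{\left(N \right)} = - \frac{N}{8}$ ($m{\left(N \right)} = \frac{\left(-1\right) N}{8} = - \frac{N}{8}$)
$J{\left(A \right)} = 2 A \left(-2 + A\right)$ ($J{\left(A \right)} = \left(-2 + A\right) 2 A = 2 A \left(-2 + A\right)$)
$Q{\left(q \right)} = - \frac{87}{128}$ ($Q{\left(q \right)} = 2 \left(\left(- \frac{1}{8}\right) \left(- \frac{3}{2}\right)\right) \left(-2 - - \frac{3}{16}\right) = 2 \cdot \frac{3}{16} \left(-2 + \frac{3}{16}\right) = 2 \cdot \frac{3}{16} \left(- \frac{29}{16}\right) = - \frac{87}{128}$)
$- Q{\left(73 \right)} = \left(-1\right) \left(- \frac{87}{128}\right) = \frac{87}{128}$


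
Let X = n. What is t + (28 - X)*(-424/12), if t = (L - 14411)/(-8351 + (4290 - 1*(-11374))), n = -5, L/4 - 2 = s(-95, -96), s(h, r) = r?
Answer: -8541745/7313 ≈ -1168.0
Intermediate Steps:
L = -376 (L = 8 + 4*(-96) = 8 - 384 = -376)
X = -5
t = -14787/7313 (t = (-376 - 14411)/(-8351 + (4290 - 1*(-11374))) = -14787/(-8351 + (4290 + 11374)) = -14787/(-8351 + 15664) = -14787/7313 ≈ -2.0220)
t + (28 - X)*(-424/12) = -14787/7313 + (28 - 1*(-5))*(-424/12) = -14787/7313 + (28 + 5)*(-424*1/12) = -14787/7313 + 33*(-106/3) = -14787/7313 - 1166 = -8541745/7313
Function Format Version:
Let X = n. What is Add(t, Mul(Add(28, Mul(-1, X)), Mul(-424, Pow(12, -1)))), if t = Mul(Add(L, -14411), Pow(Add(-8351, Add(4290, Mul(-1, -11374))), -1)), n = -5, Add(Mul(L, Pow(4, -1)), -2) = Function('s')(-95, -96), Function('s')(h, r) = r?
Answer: Rational(-8541745, 7313) ≈ -1168.0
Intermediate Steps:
L = -376 (L = Add(8, Mul(4, -96)) = Add(8, -384) = -376)
X = -5
t = Rational(-14787, 7313) (t = Mul(Add(-376, -14411), Pow(Add(-8351, Add(4290, Mul(-1, -11374))), -1)) = Mul(-14787, Pow(Add(-8351, Add(4290, 11374)), -1)) = Mul(-14787, Pow(Add(-8351, 15664), -1)) = Mul(-14787, Pow(7313, -1)) = Mul(-14787, Rational(1, 7313)) = Rational(-14787, 7313) ≈ -2.0220)
Add(t, Mul(Add(28, Mul(-1, X)), Mul(-424, Pow(12, -1)))) = Add(Rational(-14787, 7313), Mul(Add(28, Mul(-1, -5)), Mul(-424, Pow(12, -1)))) = Add(Rational(-14787, 7313), Mul(Add(28, 5), Mul(-424, Rational(1, 12)))) = Add(Rational(-14787, 7313), Mul(33, Rational(-106, 3))) = Add(Rational(-14787, 7313), -1166) = Rational(-8541745, 7313)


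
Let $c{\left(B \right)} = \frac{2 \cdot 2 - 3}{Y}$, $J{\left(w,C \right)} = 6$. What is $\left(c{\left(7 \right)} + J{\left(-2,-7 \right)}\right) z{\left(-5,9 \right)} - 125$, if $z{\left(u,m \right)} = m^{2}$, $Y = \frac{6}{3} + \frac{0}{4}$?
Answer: $\frac{803}{2} \approx 401.5$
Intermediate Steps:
$Y = 2$ ($Y = 6 \cdot \frac{1}{3} + 0 \cdot \frac{1}{4} = 2 + 0 = 2$)
$c{\left(B \right)} = \frac{1}{2}$ ($c{\left(B \right)} = \frac{2 \cdot 2 - 3}{2} = \left(4 - 3\right) \frac{1}{2} = 1 \cdot \frac{1}{2} = \frac{1}{2}$)
$\left(c{\left(7 \right)} + J{\left(-2,-7 \right)}\right) z{\left(-5,9 \right)} - 125 = \left(\frac{1}{2} + 6\right) 9^{2} - 125 = \frac{13}{2} \cdot 81 - 125 = \frac{1053}{2} - 125 = \frac{803}{2}$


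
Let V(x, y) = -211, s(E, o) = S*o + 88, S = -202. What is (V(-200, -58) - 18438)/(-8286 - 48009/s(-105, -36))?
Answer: 137256640/61032969 ≈ 2.2489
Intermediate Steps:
s(E, o) = 88 - 202*o (s(E, o) = -202*o + 88 = 88 - 202*o)
(V(-200, -58) - 18438)/(-8286 - 48009/s(-105, -36)) = (-211 - 18438)/(-8286 - 48009/(88 - 202*(-36))) = -18649/(-8286 - 48009/(88 + 7272)) = -18649/(-8286 - 48009/7360) = -18649/(-61032969/7360) = -18649*(-7360/61032969) = 137256640/61032969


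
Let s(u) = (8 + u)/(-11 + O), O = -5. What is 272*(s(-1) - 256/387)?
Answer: -115685/387 ≈ -298.93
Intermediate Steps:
s(u) = -½ - u/16 (s(u) = (8 + u)/(-11 - 5) = (8 + u)/(-16) = (8 + u)*(-1/16) = -½ - u/16)
272*(s(-1) - 256/387) = 272*((-½ - 1/16*(-1)) - 256/387) = 272*((-½ + 1/16) - 256*1/387) = 272*(-7/16 - 256/387) = 272*(-6805/6192) = -115685/387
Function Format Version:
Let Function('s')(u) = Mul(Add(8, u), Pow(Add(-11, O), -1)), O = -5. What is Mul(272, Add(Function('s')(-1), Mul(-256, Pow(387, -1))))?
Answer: Rational(-115685, 387) ≈ -298.93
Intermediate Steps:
Function('s')(u) = Add(Rational(-1, 2), Mul(Rational(-1, 16), u)) (Function('s')(u) = Mul(Add(8, u), Pow(Add(-11, -5), -1)) = Mul(Add(8, u), Pow(-16, -1)) = Mul(Add(8, u), Rational(-1, 16)) = Add(Rational(-1, 2), Mul(Rational(-1, 16), u)))
Mul(272, Add(Function('s')(-1), Mul(-256, Pow(387, -1)))) = Mul(272, Add(Add(Rational(-1, 2), Mul(Rational(-1, 16), -1)), Mul(-256, Pow(387, -1)))) = Mul(272, Add(Add(Rational(-1, 2), Rational(1, 16)), Mul(-256, Rational(1, 387)))) = Mul(272, Add(Rational(-7, 16), Rational(-256, 387))) = Mul(272, Rational(-6805, 6192)) = Rational(-115685, 387)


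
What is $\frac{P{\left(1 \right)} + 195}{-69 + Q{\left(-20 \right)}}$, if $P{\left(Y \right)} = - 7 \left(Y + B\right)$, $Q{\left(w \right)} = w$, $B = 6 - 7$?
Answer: $- \frac{195}{89} \approx -2.191$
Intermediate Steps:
$B = -1$
$P{\left(Y \right)} = 7 - 7 Y$ ($P{\left(Y \right)} = - 7 \left(Y - 1\right) = - 7 \left(-1 + Y\right) = 7 - 7 Y$)
$\frac{P{\left(1 \right)} + 195}{-69 + Q{\left(-20 \right)}} = \frac{\left(7 - 7\right) + 195}{-69 - 20} = \frac{\left(7 - 7\right) + 195}{-89} = \left(0 + 195\right) \left(- \frac{1}{89}\right) = 195 \left(- \frac{1}{89}\right) = - \frac{195}{89}$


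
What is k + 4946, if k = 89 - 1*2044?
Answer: 2991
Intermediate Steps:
k = -1955 (k = 89 - 2044 = -1955)
k + 4946 = -1955 + 4946 = 2991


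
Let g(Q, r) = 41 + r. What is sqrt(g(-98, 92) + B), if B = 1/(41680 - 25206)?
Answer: sqrt(36095242382)/16474 ≈ 11.533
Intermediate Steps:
B = 1/16474 ≈ 6.0702e-5
sqrt(g(-98, 92) + B) = sqrt((41 + 92) + 1/16474) = sqrt(133 + 1/16474) = sqrt(2191043/16474) = sqrt(36095242382)/16474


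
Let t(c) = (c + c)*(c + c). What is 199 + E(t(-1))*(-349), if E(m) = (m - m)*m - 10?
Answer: 3689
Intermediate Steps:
t(c) = 4*c² (t(c) = (2*c)*(2*c) = 4*c²)
E(m) = -10 (E(m) = 0*m - 10 = 0 - 10 = -10)
199 + E(t(-1))*(-349) = 199 - 10*(-349) = 199 + 3490 = 3689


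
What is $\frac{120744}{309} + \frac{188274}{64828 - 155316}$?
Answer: $\frac{1811284401}{4660132} \approx 388.68$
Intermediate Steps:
$\frac{120744}{309} + \frac{188274}{64828 - 155316} = 120744 \cdot \frac{1}{309} + \frac{188274}{64828 - 155316} = \frac{40248}{103} + \frac{188274}{-90488} = \frac{40248}{103} + 188274 \left(- \frac{1}{90488}\right) = \frac{40248}{103} - \frac{94137}{45244} = \frac{1811284401}{4660132}$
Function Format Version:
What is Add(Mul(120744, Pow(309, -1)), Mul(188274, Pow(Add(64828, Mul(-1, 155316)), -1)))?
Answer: Rational(1811284401, 4660132) ≈ 388.68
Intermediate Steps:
Add(Mul(120744, Pow(309, -1)), Mul(188274, Pow(Add(64828, Mul(-1, 155316)), -1))) = Add(Mul(120744, Rational(1, 309)), Mul(188274, Pow(Add(64828, -155316), -1))) = Add(Rational(40248, 103), Mul(188274, Pow(-90488, -1))) = Add(Rational(40248, 103), Mul(188274, Rational(-1, 90488))) = Add(Rational(40248, 103), Rational(-94137, 45244)) = Rational(1811284401, 4660132)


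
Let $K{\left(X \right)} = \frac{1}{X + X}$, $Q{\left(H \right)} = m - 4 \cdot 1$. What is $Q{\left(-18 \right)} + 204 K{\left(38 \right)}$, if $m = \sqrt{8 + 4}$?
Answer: $- \frac{25}{19} + 2 \sqrt{3} \approx 2.1483$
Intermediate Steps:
$m = 2 \sqrt{3}$ ($m = \sqrt{12} = 2 \sqrt{3} \approx 3.4641$)
$Q{\left(H \right)} = -4 + 2 \sqrt{3}$ ($Q{\left(H \right)} = 2 \sqrt{3} - 4 \cdot 1 = 2 \sqrt{3} - 4 = -4 + 2 \sqrt{3}$)
$K{\left(X \right)} = \frac{1}{2 X}$
$Q{\left(-18 \right)} + 204 K{\left(38 \right)} = \left(-4 + 2 \sqrt{3}\right) + 204 \frac{1}{2 \cdot 38} = \left(-4 + 2 \sqrt{3}\right) + 204 \cdot \frac{1}{2} \cdot \frac{1}{38} = \left(-4 + 2 \sqrt{3}\right) + 204 \cdot \frac{1}{76} = \left(-4 + 2 \sqrt{3}\right) + \frac{51}{19} = - \frac{25}{19} + 2 \sqrt{3}$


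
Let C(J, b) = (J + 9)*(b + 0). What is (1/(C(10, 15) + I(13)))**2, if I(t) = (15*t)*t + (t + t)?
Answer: 1/8099716 ≈ 1.2346e-7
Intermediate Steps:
C(J, b) = b*(9 + J) (C(J, b) = (9 + J)*b = b*(9 + J))
I(t) = 2*t + 15*t**2 (I(t) = 15*t**2 + 2*t = 2*t + 15*t**2)
(1/(C(10, 15) + I(13)))**2 = (1/(15*(9 + 10) + 13*(2 + 15*13)))**2 = (1/(15*19 + 13*(2 + 195)))**2 = (1/(285 + 13*197))**2 = (1/(285 + 2561))**2 = (1/2846)**2 = 1/8099716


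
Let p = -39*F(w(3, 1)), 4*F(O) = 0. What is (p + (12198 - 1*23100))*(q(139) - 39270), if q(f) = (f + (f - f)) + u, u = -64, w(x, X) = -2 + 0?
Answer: 427303890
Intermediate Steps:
w(x, X) = -2
F(O) = 0 (F(O) = (¼)*0 = 0)
q(f) = -64 + f (q(f) = (f + (f - f)) - 64 = (f + 0) - 64 = f - 64 = -64 + f)
p = 0 (p = -39*0 = 0)
(p + (12198 - 1*23100))*(q(139) - 39270) = (0 + (12198 - 1*23100))*((-64 + 139) - 39270) = (0 + (12198 - 23100))*(75 - 39270) = (0 - 10902)*(-39195) = -10902*(-39195) = 427303890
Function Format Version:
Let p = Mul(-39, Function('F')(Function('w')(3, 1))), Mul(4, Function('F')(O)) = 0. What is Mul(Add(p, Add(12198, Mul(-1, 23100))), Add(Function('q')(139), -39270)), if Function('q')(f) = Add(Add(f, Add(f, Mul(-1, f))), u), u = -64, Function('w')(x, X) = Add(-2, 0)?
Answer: 427303890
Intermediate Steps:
Function('w')(x, X) = -2
Function('F')(O) = 0 (Function('F')(O) = Mul(Rational(1, 4), 0) = 0)
Function('q')(f) = Add(-64, f) (Function('q')(f) = Add(Add(f, Add(f, Mul(-1, f))), -64) = Add(Add(f, 0), -64) = Add(f, -64) = Add(-64, f))
p = 0 (p = Mul(-39, 0) = 0)
Mul(Add(p, Add(12198, Mul(-1, 23100))), Add(Function('q')(139), -39270)) = Mul(Add(0, Add(12198, Mul(-1, 23100))), Add(Add(-64, 139), -39270)) = Mul(Add(0, Add(12198, -23100)), Add(75, -39270)) = Mul(Add(0, -10902), -39195) = Mul(-10902, -39195) = 427303890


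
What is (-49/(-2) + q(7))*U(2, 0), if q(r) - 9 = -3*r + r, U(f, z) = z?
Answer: 0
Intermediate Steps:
q(r) = 9 - 2*r (q(r) = 9 + (-3*r + r) = 9 - 2*r)
(-49/(-2) + q(7))*U(2, 0) = (-49/(-2) + (9 - 2*7))*0 = (-49*(-1/2) + (9 - 14))*0 = (49/2 - 5)*0 = (39/2)*0 = 0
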